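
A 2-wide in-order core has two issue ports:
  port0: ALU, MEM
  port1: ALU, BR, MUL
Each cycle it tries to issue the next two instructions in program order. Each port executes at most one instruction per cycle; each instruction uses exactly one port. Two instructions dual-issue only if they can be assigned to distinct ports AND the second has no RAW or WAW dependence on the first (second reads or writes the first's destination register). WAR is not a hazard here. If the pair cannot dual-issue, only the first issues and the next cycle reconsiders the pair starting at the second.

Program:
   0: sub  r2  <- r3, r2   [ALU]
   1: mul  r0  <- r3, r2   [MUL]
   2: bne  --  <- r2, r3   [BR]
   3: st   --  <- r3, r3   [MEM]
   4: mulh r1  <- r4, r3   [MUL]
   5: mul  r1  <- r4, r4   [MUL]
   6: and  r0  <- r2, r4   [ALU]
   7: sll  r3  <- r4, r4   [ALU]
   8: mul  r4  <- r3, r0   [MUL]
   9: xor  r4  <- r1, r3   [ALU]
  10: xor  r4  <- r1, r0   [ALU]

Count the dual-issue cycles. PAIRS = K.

#0 head=0: sub i0 RAW r2
#1 head=1: mul i1 no-port MUL/BR
#2 head=2: bne;st i2&i3 dual
#3 head=4: mulh i4 no-port MUL/MUL
#4 head=5: mul;and i5&i6 dual
#5 head=7: sll i7 RAW r3
#6 head=8: mul i8 WAW r4
#7 head=9: xor i9 WAW r4
#8 head=10: xor i10 tail

PAIRS = 2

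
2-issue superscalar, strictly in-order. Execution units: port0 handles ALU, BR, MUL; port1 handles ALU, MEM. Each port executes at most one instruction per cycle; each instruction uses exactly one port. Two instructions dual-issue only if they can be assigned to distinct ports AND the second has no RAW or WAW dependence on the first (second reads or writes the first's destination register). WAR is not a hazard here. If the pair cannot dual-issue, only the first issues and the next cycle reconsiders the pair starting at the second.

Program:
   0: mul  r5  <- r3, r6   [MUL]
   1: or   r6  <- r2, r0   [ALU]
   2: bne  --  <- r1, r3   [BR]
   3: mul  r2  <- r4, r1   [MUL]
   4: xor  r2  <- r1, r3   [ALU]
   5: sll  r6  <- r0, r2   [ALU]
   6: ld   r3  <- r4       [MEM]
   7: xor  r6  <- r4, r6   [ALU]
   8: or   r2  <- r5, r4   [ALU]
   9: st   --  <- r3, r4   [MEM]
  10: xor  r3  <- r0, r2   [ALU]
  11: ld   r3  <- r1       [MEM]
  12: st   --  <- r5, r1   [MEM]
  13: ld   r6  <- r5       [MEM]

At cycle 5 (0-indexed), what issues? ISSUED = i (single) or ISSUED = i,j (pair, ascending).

ISSUED = 7,8

[0] i0,i1  mul or  -- dual
[1] i2  bne  -- no-port BR/MUL
[2] i3  mul  -- WAW r2
[3] i4  xor  -- RAW r2
[4] i5,i6  sll ld  -- dual
[5] i7,i8  xor or  -- dual
[6] i9,i10  st xor  -- dual
[7] i11  ld  -- no-port MEM/MEM
[8] i12  st  -- no-port MEM/MEM
[9] i13  ld  -- tail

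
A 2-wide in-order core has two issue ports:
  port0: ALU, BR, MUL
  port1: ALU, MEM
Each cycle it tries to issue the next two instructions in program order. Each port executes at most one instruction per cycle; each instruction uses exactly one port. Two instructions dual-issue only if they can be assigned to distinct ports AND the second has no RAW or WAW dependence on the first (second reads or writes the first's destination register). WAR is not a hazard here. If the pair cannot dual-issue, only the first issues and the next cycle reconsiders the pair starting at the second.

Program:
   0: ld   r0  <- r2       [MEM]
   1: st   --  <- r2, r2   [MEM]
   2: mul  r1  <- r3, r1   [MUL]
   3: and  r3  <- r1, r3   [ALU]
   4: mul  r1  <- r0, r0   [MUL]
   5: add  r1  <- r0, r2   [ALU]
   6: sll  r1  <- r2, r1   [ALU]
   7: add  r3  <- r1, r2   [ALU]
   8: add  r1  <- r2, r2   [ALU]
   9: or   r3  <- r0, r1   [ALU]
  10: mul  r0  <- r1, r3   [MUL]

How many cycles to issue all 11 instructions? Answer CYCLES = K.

[0] i0  ld.MEM  -- no-port MEM/MEM
[1] i1/i2  st.MEM mul.MUL  -- dual
[2] i3/i4  and.ALU mul.MUL  -- dual
[3] i5  add.ALU  -- RAW+WAW r1
[4] i6  sll.ALU  -- RAW r1
[5] i7/i8  add.ALU add.ALU  -- dual
[6] i9  or.ALU  -- RAW r3
[7] i10  mul.MUL  -- tail

CYCLES = 8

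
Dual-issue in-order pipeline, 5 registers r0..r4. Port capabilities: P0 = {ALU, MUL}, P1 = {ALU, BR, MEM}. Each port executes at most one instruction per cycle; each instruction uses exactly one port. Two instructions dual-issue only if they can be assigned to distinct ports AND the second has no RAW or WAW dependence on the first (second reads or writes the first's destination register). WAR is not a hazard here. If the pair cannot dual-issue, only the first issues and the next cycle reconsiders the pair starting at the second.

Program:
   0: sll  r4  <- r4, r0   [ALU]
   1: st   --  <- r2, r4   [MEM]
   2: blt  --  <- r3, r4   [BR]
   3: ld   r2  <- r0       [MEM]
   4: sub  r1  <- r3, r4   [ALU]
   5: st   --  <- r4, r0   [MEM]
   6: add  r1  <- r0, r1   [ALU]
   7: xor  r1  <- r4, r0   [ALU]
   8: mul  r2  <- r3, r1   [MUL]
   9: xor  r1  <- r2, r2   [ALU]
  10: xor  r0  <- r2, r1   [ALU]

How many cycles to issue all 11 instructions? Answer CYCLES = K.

t=0 i0:sll ; RAW r4
t=1 i1:st ; no-port MEM/BR
t=2 i2:blt ; no-port BR/MEM
t=3 i3,i4:ld;sub ; dual
t=4 i5,i6:st;add ; dual
t=5 i7:xor ; RAW r1
t=6 i8:mul ; RAW r2
t=7 i9:xor ; RAW r1
t=8 i10:xor ; tail

CYCLES = 9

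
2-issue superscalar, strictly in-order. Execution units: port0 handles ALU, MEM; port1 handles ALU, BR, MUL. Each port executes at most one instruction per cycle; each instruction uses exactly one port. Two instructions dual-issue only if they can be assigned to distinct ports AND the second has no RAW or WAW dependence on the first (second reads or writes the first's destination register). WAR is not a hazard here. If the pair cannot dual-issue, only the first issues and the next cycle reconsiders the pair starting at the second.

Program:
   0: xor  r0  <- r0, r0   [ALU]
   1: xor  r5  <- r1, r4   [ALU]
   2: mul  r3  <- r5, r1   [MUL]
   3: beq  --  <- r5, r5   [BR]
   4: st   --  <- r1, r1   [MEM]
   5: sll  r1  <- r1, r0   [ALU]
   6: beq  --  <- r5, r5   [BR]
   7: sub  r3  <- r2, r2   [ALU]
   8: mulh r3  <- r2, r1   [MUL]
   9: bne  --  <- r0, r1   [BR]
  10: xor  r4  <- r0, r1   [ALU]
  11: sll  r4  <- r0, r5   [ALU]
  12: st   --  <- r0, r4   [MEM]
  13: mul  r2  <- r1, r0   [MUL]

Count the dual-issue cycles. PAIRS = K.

c0: i0+i1 xor.ALU xor.ALU  2-wide
c1: i2 mul.MUL  no-port MUL/BR
c2: i3+i4 beq.BR st.MEM  2-wide
c3: i5+i6 sll.ALU beq.BR  2-wide
c4: i7 sub.ALU  WAW r3
c5: i8 mulh.MUL  no-port MUL/BR
c6: i9+i10 bne.BR xor.ALU  2-wide
c7: i11 sll.ALU  RAW r4
c8: i12+i13 st.MEM mul.MUL  2-wide

PAIRS = 5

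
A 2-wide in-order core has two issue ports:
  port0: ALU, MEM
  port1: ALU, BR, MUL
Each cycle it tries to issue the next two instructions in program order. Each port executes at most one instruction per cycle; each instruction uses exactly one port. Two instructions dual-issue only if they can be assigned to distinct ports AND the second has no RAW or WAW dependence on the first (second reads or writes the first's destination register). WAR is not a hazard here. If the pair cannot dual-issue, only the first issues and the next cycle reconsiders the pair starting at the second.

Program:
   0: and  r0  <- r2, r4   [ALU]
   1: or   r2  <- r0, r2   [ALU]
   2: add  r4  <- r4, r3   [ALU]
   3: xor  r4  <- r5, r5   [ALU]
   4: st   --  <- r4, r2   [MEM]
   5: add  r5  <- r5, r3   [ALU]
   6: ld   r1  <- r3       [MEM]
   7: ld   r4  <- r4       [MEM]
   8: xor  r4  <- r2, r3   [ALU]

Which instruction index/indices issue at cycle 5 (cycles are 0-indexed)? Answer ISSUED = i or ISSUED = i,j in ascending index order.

[0] i0  and.ALU  -- RAW r0
[1] i1&i2  or.ALU add.ALU  -- dual
[2] i3  xor.ALU  -- RAW r4
[3] i4&i5  st.MEM add.ALU  -- dual
[4] i6  ld.MEM  -- no-port MEM/MEM
[5] i7  ld.MEM  -- WAW r4
[6] i8  xor.ALU  -- tail

ISSUED = 7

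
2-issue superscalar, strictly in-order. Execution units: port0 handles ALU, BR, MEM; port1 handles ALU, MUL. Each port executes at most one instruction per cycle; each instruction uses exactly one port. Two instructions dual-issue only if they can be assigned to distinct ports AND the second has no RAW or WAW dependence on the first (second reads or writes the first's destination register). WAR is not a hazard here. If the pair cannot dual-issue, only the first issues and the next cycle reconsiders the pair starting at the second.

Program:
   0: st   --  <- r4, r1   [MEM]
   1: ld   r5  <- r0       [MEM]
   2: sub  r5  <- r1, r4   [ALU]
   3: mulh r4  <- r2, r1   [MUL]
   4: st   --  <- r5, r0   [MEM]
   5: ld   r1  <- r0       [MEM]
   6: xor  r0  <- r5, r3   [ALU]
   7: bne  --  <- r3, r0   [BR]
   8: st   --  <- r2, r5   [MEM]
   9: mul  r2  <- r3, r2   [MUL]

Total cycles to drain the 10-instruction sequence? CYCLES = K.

#0 head=0: st i0 no-port MEM/MEM
#1 head=1: ld i1 WAW r5
#2 head=2: sub+mulh i2/i3 pair
#3 head=4: st i4 no-port MEM/MEM
#4 head=5: ld+xor i5/i6 pair
#5 head=7: bne i7 no-port BR/MEM
#6 head=8: st+mul i8/i9 pair

CYCLES = 7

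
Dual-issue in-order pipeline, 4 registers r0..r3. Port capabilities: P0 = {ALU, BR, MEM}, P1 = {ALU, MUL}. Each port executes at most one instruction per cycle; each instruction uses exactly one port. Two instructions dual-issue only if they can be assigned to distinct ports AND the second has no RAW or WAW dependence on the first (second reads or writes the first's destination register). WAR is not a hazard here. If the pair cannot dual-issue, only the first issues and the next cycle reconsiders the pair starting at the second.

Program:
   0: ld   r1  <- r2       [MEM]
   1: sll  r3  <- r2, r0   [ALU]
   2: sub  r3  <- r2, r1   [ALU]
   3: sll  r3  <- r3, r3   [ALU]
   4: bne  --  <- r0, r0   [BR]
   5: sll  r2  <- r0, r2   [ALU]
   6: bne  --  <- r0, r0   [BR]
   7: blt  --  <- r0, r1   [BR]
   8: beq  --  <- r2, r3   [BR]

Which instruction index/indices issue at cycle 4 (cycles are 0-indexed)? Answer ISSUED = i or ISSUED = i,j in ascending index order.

c0: i0+i1 ld.MEM/sll.ALU  2-wide
c1: i2 sub.ALU  RAW+WAW r3
c2: i3+i4 sll.ALU/bne.BR  2-wide
c3: i5+i6 sll.ALU/bne.BR  2-wide
c4: i7 blt.BR  no-port BR/BR
c5: i8 beq.BR  tail

ISSUED = 7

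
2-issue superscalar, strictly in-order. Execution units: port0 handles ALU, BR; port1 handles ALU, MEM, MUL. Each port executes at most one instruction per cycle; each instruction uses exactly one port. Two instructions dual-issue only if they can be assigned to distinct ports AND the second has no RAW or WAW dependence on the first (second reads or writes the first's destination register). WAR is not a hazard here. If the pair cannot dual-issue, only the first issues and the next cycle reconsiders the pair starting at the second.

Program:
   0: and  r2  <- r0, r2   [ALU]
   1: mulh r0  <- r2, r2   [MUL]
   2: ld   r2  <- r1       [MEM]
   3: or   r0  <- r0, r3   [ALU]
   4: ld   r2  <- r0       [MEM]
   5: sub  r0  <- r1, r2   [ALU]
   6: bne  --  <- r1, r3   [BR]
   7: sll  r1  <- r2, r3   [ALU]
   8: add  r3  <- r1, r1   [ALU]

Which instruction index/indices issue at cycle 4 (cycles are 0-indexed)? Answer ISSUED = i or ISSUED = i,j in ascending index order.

ISSUED = 5,6

t=0 i0:and ; RAW r2
t=1 i1:mulh ; no-port MUL/MEM
t=2 i2&i3:ld or ; dual
t=3 i4:ld ; RAW r2
t=4 i5&i6:sub bne ; dual
t=5 i7:sll ; RAW r1
t=6 i8:add ; tail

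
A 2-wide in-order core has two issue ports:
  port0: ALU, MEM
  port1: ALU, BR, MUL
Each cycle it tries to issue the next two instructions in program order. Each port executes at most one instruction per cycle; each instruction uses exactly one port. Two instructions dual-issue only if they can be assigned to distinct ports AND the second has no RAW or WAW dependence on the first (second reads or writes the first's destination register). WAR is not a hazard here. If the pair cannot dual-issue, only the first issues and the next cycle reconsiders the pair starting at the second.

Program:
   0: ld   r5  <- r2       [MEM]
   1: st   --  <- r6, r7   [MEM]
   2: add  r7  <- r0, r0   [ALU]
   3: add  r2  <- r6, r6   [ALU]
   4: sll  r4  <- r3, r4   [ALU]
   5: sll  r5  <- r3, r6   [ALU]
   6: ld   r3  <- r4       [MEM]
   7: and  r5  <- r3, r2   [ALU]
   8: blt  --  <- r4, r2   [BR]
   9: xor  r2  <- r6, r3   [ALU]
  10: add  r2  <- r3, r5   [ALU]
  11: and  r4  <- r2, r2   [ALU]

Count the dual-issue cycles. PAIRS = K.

#0 head=0: ld i0 no-port MEM/MEM
#1 head=1: st add i1+i2 dual
#2 head=3: add sll i3+i4 dual
#3 head=5: sll ld i5+i6 dual
#4 head=7: and blt i7+i8 dual
#5 head=9: xor i9 WAW r2
#6 head=10: add i10 RAW r2
#7 head=11: and i11 tail

PAIRS = 4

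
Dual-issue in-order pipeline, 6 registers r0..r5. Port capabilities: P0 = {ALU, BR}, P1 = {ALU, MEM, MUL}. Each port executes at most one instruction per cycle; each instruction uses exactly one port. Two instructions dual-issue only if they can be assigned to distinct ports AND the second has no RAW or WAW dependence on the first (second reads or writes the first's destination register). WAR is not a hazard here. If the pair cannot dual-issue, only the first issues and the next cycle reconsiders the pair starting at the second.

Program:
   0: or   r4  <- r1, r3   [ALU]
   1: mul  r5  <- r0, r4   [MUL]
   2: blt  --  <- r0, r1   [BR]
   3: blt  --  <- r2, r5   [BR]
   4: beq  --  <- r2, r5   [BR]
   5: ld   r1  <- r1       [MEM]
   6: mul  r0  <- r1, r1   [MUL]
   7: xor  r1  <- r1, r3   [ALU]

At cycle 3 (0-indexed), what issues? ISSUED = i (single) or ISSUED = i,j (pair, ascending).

ISSUED = 4,5

0. or.ALU @i0  | RAW r4
1. mul.MUL+blt.BR @i1,i2  | pair
2. blt.BR @i3  | no-port BR/BR
3. beq.BR+ld.MEM @i4,i5  | pair
4. mul.MUL+xor.ALU @i6,i7  | pair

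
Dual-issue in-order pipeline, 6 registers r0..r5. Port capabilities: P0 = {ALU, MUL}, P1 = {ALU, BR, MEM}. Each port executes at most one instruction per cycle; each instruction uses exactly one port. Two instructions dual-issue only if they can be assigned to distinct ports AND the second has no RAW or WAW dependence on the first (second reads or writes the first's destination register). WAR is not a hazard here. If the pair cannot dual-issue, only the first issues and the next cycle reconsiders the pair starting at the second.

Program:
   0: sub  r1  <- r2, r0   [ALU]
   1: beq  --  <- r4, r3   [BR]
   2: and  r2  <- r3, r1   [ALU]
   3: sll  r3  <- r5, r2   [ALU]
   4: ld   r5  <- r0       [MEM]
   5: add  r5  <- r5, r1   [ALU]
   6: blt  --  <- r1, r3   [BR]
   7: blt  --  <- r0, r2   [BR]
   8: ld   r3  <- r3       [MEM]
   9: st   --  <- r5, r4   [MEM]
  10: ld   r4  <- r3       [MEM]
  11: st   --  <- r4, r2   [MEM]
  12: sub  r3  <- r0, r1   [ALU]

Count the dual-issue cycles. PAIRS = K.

  cy0 -> i0&i1 (sub.ALU+beq.BR) dual
  cy1 -> i2 (and.ALU) RAW r2
  cy2 -> i3&i4 (sll.ALU+ld.MEM) dual
  cy3 -> i5&i6 (add.ALU+blt.BR) dual
  cy4 -> i7 (blt.BR) no-port BR/MEM
  cy5 -> i8 (ld.MEM) no-port MEM/MEM
  cy6 -> i9 (st.MEM) no-port MEM/MEM
  cy7 -> i10 (ld.MEM) no-port MEM/MEM
  cy8 -> i11&i12 (st.MEM+sub.ALU) dual

PAIRS = 4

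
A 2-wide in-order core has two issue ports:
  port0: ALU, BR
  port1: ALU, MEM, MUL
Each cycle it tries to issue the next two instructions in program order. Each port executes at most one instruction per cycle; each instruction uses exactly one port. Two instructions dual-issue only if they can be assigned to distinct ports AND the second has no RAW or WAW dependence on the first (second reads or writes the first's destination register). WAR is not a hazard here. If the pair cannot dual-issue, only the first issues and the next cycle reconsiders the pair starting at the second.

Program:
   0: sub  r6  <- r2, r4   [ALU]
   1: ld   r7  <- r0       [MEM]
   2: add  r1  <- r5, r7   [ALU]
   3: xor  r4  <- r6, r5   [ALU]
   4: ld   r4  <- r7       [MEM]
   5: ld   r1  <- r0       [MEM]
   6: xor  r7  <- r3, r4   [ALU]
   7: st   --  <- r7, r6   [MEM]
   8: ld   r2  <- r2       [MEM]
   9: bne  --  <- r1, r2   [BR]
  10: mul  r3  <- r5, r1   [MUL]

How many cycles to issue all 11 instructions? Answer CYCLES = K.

t=0 i0/i1:sub.ALU+ld.MEM ; pair
t=1 i2/i3:add.ALU+xor.ALU ; pair
t=2 i4:ld.MEM ; no-port MEM/MEM
t=3 i5/i6:ld.MEM+xor.ALU ; pair
t=4 i7:st.MEM ; no-port MEM/MEM
t=5 i8:ld.MEM ; RAW r2
t=6 i9/i10:bne.BR+mul.MUL ; pair

CYCLES = 7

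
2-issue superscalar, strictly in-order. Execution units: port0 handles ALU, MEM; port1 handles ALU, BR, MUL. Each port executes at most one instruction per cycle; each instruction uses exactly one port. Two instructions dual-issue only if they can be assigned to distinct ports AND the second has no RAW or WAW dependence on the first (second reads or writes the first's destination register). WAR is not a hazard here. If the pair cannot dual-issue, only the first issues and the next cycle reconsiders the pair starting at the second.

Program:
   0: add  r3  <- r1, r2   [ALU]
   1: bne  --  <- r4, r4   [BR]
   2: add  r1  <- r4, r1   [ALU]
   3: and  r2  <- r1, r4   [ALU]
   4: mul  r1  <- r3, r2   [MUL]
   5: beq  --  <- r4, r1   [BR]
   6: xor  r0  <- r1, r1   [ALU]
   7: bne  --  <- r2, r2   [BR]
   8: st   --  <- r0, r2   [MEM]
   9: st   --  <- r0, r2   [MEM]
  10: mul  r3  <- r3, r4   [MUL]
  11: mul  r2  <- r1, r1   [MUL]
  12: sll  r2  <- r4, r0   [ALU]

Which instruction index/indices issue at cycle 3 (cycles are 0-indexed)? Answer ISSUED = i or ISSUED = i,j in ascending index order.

ISSUED = 4

[0] i0+i1  add+bne  -- dual
[1] i2  add  -- RAW r1
[2] i3  and  -- RAW r2
[3] i4  mul  -- no-port MUL/BR
[4] i5+i6  beq+xor  -- dual
[5] i7+i8  bne+st  -- dual
[6] i9+i10  st+mul  -- dual
[7] i11  mul  -- WAW r2
[8] i12  sll  -- tail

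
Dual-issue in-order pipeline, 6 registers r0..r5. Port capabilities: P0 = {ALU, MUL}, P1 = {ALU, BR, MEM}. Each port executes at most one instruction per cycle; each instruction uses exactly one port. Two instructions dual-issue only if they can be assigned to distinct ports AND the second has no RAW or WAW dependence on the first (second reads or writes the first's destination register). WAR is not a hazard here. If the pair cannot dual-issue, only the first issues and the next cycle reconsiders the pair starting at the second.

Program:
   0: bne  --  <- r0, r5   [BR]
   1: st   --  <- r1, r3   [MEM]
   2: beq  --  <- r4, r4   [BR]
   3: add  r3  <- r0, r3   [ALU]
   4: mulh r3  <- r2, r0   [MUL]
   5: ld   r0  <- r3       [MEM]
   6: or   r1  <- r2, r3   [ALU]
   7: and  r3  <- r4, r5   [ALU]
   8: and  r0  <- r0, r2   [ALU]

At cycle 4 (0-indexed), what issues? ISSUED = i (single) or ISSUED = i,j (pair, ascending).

ISSUED = 5,6

[0] i0  bne  -- no-port BR/MEM
[1] i1  st  -- no-port MEM/BR
[2] i2/i3  beq;add  -- 2-wide
[3] i4  mulh  -- RAW r3
[4] i5/i6  ld;or  -- 2-wide
[5] i7/i8  and;and  -- 2-wide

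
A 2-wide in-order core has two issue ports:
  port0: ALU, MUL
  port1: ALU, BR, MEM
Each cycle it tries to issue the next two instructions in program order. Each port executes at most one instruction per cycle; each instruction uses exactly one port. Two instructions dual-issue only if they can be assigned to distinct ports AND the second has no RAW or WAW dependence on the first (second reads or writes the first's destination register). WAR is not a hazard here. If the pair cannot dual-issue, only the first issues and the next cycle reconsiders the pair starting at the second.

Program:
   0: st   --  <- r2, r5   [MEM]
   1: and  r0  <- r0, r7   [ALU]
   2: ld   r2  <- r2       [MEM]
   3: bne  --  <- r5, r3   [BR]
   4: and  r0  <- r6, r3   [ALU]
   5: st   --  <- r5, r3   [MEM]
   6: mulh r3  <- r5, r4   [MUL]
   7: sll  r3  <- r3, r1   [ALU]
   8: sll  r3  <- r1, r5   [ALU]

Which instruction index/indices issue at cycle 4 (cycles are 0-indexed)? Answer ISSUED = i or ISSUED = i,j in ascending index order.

ISSUED = 7

t=0 i0+i1:st+and ; pair
t=1 i2:ld ; no-port MEM/BR
t=2 i3+i4:bne+and ; pair
t=3 i5+i6:st+mulh ; pair
t=4 i7:sll ; WAW r3
t=5 i8:sll ; tail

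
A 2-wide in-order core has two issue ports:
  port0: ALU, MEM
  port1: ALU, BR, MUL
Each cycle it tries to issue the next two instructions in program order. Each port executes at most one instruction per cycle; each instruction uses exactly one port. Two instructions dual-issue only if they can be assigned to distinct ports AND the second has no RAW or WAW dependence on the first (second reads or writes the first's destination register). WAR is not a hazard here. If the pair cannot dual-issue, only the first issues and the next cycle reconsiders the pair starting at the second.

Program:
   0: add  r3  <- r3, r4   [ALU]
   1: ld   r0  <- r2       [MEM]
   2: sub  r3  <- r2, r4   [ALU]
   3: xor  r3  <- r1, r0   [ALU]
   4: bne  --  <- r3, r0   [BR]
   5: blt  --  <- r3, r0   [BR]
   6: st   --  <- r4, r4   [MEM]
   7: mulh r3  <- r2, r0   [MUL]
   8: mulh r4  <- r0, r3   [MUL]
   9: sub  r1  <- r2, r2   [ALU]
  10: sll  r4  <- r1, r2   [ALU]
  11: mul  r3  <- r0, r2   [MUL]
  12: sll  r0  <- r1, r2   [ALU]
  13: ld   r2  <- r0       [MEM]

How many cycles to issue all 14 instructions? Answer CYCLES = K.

0. add+ld @i0+i1  | pair
1. sub @i2  | WAW r3
2. xor @i3  | RAW r3
3. bne @i4  | no-port BR/BR
4. blt+st @i5+i6  | pair
5. mulh @i7  | no-port MUL/MUL
6. mulh+sub @i8+i9  | pair
7. sll+mul @i10+i11  | pair
8. sll @i12  | RAW r0
9. ld @i13  | tail

CYCLES = 10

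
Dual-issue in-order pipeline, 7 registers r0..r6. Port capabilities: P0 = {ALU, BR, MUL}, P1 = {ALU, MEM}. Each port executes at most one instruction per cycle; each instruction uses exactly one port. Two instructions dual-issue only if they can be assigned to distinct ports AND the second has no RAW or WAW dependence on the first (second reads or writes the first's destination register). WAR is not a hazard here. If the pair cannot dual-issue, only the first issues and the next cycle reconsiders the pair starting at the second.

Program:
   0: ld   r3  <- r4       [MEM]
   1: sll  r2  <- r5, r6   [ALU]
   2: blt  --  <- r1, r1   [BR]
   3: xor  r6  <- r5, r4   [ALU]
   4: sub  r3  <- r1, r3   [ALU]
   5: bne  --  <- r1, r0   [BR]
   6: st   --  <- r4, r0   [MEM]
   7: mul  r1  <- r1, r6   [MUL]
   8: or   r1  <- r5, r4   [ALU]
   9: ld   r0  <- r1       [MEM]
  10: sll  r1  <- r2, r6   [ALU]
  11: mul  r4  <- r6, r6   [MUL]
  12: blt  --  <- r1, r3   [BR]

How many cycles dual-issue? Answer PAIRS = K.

PAIRS = 5

0. ld.MEM+sll.ALU @i0,i1  | 2-wide
1. blt.BR+xor.ALU @i2,i3  | 2-wide
2. sub.ALU+bne.BR @i4,i5  | 2-wide
3. st.MEM+mul.MUL @i6,i7  | 2-wide
4. or.ALU @i8  | RAW r1
5. ld.MEM+sll.ALU @i9,i10  | 2-wide
6. mul.MUL @i11  | no-port MUL/BR
7. blt.BR @i12  | tail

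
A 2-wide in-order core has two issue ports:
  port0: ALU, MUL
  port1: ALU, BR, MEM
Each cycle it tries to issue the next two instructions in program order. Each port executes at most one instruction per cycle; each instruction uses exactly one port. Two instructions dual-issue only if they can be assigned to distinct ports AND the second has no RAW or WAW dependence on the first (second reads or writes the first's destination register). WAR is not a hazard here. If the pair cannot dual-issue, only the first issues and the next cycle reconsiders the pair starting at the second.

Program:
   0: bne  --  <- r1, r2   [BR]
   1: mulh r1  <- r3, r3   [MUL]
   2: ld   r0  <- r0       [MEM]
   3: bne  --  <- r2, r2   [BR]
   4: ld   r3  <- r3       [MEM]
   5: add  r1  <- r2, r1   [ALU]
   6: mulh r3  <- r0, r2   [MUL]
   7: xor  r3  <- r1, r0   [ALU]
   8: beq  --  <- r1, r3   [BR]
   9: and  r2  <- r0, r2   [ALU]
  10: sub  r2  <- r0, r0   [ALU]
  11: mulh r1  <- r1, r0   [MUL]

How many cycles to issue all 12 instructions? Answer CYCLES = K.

0. bne.BR mulh.MUL @i0&i1  | dual
1. ld.MEM @i2  | no-port MEM/BR
2. bne.BR @i3  | no-port BR/MEM
3. ld.MEM add.ALU @i4&i5  | dual
4. mulh.MUL @i6  | WAW r3
5. xor.ALU @i7  | RAW r3
6. beq.BR and.ALU @i8&i9  | dual
7. sub.ALU mulh.MUL @i10&i11  | dual

CYCLES = 8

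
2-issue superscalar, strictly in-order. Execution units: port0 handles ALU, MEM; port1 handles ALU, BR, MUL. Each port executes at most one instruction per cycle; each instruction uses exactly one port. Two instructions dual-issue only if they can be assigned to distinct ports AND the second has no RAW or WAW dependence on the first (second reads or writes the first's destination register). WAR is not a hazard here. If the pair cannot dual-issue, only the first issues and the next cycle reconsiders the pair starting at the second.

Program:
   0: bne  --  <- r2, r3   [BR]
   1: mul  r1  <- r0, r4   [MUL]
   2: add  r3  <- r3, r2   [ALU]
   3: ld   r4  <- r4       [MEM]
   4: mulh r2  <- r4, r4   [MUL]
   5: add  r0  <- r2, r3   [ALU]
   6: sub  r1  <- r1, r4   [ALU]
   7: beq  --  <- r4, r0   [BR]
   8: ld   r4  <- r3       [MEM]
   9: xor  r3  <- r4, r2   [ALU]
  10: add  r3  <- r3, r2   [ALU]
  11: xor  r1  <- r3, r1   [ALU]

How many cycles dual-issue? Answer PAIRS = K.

[0] i0  bne.BR  -- no-port BR/MUL
[1] i1/i2  mul.MUL/add.ALU  -- 2-wide
[2] i3  ld.MEM  -- RAW r4
[3] i4  mulh.MUL  -- RAW r2
[4] i5/i6  add.ALU/sub.ALU  -- 2-wide
[5] i7/i8  beq.BR/ld.MEM  -- 2-wide
[6] i9  xor.ALU  -- RAW+WAW r3
[7] i10  add.ALU  -- RAW r3
[8] i11  xor.ALU  -- tail

PAIRS = 3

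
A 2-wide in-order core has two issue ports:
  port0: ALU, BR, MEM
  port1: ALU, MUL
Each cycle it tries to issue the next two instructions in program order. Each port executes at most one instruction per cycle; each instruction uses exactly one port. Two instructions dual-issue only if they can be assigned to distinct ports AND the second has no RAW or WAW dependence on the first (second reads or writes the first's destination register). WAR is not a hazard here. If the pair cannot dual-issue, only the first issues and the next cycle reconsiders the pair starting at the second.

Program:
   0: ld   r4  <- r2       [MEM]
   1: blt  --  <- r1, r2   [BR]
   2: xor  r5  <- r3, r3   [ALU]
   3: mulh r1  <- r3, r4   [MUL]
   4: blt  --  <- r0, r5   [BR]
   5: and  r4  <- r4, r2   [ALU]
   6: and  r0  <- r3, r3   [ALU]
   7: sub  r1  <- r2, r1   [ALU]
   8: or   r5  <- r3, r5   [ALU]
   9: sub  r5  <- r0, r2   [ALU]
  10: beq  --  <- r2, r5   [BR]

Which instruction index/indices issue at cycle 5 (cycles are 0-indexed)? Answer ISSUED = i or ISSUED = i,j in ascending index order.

t=0 i0:ld.MEM ; no-port MEM/BR
t=1 i1&i2:blt.BR xor.ALU ; pair
t=2 i3&i4:mulh.MUL blt.BR ; pair
t=3 i5&i6:and.ALU and.ALU ; pair
t=4 i7&i8:sub.ALU or.ALU ; pair
t=5 i9:sub.ALU ; RAW r5
t=6 i10:beq.BR ; tail

ISSUED = 9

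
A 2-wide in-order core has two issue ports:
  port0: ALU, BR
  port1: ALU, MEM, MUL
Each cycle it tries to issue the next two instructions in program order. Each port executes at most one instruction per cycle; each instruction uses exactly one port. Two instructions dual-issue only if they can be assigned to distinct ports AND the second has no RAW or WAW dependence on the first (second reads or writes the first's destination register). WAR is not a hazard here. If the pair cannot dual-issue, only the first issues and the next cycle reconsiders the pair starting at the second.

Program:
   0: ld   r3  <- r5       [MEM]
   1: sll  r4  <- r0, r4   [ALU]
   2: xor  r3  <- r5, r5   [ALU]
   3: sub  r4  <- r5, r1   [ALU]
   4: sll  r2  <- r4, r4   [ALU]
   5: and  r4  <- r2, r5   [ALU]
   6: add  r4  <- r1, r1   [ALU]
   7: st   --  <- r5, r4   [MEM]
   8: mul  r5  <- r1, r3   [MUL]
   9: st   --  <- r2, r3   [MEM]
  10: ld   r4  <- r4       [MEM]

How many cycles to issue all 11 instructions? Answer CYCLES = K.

CYCLES = 9

c0: i0+i1 ld.MEM/sll.ALU  dual
c1: i2+i3 xor.ALU/sub.ALU  dual
c2: i4 sll.ALU  RAW r2
c3: i5 and.ALU  WAW r4
c4: i6 add.ALU  RAW r4
c5: i7 st.MEM  no-port MEM/MUL
c6: i8 mul.MUL  no-port MUL/MEM
c7: i9 st.MEM  no-port MEM/MEM
c8: i10 ld.MEM  tail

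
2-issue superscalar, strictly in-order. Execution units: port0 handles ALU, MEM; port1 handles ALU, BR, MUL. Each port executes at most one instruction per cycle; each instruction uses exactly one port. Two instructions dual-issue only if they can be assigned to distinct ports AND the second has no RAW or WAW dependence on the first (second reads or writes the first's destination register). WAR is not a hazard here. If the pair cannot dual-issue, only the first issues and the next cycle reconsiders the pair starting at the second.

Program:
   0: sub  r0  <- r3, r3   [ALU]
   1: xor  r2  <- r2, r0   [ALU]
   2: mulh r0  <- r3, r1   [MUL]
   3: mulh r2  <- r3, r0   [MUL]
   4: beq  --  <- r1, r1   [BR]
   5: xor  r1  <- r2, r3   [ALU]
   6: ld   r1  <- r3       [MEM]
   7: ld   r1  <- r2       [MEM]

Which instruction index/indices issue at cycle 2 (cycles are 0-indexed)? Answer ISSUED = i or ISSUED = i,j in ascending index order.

#0 head=0: sub.ALU i0 RAW r0
#1 head=1: xor.ALU+mulh.MUL i1+i2 2-wide
#2 head=3: mulh.MUL i3 no-port MUL/BR
#3 head=4: beq.BR+xor.ALU i4+i5 2-wide
#4 head=6: ld.MEM i6 no-port MEM/MEM
#5 head=7: ld.MEM i7 tail

ISSUED = 3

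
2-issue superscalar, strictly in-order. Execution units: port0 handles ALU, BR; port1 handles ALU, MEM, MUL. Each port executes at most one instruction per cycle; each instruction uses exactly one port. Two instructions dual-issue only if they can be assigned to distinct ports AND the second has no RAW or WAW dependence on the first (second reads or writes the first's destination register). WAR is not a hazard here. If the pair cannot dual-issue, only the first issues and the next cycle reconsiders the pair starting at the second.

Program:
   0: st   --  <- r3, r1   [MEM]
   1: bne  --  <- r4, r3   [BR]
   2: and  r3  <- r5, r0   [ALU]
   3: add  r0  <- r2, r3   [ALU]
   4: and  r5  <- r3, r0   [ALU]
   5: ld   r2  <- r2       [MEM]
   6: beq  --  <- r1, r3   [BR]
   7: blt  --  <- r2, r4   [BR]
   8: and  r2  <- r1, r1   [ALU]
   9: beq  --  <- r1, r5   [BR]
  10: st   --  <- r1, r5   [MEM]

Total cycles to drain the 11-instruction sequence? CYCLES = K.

CYCLES = 7

  cy0 -> i0/i1 (st.MEM+bne.BR) 2-wide
  cy1 -> i2 (and.ALU) RAW r3
  cy2 -> i3 (add.ALU) RAW r0
  cy3 -> i4/i5 (and.ALU+ld.MEM) 2-wide
  cy4 -> i6 (beq.BR) no-port BR/BR
  cy5 -> i7/i8 (blt.BR+and.ALU) 2-wide
  cy6 -> i9/i10 (beq.BR+st.MEM) 2-wide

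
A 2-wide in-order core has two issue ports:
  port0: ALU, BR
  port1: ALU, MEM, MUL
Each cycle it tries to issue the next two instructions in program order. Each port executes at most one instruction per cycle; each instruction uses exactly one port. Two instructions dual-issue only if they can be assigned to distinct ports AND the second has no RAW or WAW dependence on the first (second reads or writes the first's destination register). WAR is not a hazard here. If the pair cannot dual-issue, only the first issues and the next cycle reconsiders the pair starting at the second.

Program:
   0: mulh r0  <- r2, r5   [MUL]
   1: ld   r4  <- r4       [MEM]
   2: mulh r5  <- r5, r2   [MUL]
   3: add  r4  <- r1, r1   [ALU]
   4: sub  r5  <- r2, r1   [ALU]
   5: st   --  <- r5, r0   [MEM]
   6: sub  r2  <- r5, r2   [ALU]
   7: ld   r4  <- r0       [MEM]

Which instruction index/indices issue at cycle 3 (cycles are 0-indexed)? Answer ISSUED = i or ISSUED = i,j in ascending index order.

ISSUED = 4

[0] i0  mulh.MUL  -- no-port MUL/MEM
[1] i1  ld.MEM  -- no-port MEM/MUL
[2] i2/i3  mulh.MUL;add.ALU  -- 2-wide
[3] i4  sub.ALU  -- RAW r5
[4] i5/i6  st.MEM;sub.ALU  -- 2-wide
[5] i7  ld.MEM  -- tail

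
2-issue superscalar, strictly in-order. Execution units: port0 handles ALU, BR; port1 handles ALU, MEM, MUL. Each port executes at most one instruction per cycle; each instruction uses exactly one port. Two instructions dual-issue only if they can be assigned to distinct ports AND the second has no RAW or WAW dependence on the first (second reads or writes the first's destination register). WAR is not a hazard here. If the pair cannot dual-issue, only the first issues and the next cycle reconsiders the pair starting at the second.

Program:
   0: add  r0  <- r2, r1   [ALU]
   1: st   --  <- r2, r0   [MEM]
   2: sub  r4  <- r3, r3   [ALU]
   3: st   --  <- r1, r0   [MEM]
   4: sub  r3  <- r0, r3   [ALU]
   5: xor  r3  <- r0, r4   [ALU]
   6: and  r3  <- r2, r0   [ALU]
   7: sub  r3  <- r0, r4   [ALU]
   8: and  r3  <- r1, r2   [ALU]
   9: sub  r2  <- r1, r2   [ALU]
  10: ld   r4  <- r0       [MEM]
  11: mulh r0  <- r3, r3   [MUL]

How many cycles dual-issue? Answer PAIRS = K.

t=0 i0:add ; RAW r0
t=1 i1&i2:st+sub ; dual
t=2 i3&i4:st+sub ; dual
t=3 i5:xor ; WAW r3
t=4 i6:and ; WAW r3
t=5 i7:sub ; WAW r3
t=6 i8&i9:and+sub ; dual
t=7 i10:ld ; no-port MEM/MUL
t=8 i11:mulh ; tail

PAIRS = 3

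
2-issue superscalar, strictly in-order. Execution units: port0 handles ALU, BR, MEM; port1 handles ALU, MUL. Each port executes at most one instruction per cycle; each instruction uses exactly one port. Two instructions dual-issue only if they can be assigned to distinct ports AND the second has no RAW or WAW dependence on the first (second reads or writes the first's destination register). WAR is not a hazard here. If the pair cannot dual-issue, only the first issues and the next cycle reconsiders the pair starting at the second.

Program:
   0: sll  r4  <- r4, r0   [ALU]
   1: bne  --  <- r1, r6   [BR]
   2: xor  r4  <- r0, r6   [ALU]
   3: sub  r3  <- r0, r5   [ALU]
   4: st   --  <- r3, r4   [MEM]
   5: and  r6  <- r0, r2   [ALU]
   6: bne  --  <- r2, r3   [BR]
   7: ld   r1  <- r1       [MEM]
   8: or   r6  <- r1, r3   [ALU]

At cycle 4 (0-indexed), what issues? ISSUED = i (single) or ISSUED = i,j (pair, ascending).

ISSUED = 7

#0 head=0: sll+bne i0+i1 2-wide
#1 head=2: xor+sub i2+i3 2-wide
#2 head=4: st+and i4+i5 2-wide
#3 head=6: bne i6 no-port BR/MEM
#4 head=7: ld i7 RAW r1
#5 head=8: or i8 tail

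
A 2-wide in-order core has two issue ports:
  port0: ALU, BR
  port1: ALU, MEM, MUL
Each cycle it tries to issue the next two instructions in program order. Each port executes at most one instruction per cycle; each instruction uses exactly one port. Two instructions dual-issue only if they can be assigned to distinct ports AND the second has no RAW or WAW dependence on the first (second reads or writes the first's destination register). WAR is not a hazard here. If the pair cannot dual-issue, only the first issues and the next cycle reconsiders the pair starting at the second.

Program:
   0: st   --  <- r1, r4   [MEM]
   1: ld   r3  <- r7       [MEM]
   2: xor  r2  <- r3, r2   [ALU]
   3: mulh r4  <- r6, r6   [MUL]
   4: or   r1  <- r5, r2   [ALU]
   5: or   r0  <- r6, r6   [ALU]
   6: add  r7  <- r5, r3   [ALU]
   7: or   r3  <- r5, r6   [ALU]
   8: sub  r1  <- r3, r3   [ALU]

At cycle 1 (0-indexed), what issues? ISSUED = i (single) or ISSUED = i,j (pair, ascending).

#0 head=0: st.MEM i0 no-port MEM/MEM
#1 head=1: ld.MEM i1 RAW r3
#2 head=2: xor.ALU mulh.MUL i2+i3 dual
#3 head=4: or.ALU or.ALU i4+i5 dual
#4 head=6: add.ALU or.ALU i6+i7 dual
#5 head=8: sub.ALU i8 tail

ISSUED = 1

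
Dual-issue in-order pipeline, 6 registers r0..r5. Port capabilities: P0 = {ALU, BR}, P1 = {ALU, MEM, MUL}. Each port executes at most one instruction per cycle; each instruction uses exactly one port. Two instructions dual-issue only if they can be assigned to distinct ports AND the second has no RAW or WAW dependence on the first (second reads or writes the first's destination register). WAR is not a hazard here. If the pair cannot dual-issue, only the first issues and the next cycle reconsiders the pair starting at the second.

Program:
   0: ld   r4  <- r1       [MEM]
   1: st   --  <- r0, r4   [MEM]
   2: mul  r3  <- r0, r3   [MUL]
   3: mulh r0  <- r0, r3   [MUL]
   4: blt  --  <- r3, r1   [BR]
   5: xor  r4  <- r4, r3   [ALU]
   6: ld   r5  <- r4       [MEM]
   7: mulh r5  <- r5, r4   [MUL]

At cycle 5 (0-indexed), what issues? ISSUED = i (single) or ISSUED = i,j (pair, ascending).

ISSUED = 6

0. ld @i0  | no-port MEM/MEM
1. st @i1  | no-port MEM/MUL
2. mul @i2  | no-port MUL/MUL
3. mulh/blt @i3&i4  | pair
4. xor @i5  | RAW r4
5. ld @i6  | no-port MEM/MUL
6. mulh @i7  | tail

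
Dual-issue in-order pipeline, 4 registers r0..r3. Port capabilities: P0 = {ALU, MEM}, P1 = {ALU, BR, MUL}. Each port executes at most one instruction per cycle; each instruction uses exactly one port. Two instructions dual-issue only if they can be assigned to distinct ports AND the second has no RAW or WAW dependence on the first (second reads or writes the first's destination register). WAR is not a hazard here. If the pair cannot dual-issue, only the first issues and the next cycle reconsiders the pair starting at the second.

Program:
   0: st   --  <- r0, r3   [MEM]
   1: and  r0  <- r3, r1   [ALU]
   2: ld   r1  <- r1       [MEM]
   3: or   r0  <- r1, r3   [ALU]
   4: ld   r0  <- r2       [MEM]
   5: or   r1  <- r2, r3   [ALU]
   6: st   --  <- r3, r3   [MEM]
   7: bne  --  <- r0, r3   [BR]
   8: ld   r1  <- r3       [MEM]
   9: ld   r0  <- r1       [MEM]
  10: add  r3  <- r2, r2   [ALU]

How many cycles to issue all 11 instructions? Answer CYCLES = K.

0. st.MEM and.ALU @i0&i1  | pair
1. ld.MEM @i2  | RAW r1
2. or.ALU @i3  | WAW r0
3. ld.MEM or.ALU @i4&i5  | pair
4. st.MEM bne.BR @i6&i7  | pair
5. ld.MEM @i8  | no-port MEM/MEM
6. ld.MEM add.ALU @i9&i10  | pair

CYCLES = 7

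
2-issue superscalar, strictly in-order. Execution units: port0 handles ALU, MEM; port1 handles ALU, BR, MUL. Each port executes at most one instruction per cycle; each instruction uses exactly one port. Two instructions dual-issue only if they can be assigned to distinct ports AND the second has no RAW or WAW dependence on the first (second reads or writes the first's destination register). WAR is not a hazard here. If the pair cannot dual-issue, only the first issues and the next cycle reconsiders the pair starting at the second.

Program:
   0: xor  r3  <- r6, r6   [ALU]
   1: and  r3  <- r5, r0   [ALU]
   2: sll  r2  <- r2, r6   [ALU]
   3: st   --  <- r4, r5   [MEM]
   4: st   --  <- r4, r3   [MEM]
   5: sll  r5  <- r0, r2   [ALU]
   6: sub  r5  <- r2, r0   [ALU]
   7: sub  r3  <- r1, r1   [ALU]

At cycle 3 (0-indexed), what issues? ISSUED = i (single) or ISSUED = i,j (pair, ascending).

ISSUED = 4,5

#0 head=0: xor.ALU i0 WAW r3
#1 head=1: and.ALU/sll.ALU i1/i2 dual
#2 head=3: st.MEM i3 no-port MEM/MEM
#3 head=4: st.MEM/sll.ALU i4/i5 dual
#4 head=6: sub.ALU/sub.ALU i6/i7 dual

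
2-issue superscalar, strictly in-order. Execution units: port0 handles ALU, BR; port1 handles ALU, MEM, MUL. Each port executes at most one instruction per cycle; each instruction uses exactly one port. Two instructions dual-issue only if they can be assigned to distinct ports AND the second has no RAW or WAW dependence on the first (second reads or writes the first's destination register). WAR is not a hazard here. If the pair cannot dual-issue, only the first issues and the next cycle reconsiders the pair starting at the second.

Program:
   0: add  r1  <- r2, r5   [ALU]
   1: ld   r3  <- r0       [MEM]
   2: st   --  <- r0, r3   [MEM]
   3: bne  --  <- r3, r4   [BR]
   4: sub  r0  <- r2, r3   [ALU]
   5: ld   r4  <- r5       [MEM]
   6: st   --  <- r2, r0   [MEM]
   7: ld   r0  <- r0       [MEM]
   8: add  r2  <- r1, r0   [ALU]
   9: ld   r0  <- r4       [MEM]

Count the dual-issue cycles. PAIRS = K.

c0: i0,i1 add;ld  2-wide
c1: i2,i3 st;bne  2-wide
c2: i4,i5 sub;ld  2-wide
c3: i6 st  no-port MEM/MEM
c4: i7 ld  RAW r0
c5: i8,i9 add;ld  2-wide

PAIRS = 4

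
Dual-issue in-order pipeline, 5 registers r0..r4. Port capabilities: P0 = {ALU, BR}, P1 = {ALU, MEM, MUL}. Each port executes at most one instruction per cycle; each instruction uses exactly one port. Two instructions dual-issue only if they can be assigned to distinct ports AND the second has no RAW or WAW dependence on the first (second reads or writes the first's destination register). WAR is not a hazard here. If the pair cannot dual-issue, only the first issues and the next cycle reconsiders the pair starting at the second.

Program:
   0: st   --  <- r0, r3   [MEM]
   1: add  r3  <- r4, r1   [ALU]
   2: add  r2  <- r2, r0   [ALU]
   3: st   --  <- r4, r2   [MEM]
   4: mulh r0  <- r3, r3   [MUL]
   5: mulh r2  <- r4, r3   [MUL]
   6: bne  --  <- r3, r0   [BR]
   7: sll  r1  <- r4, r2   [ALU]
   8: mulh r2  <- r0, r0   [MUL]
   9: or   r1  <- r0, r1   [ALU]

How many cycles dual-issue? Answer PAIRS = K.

[0] i0+i1  st.MEM;add.ALU  -- pair
[1] i2  add.ALU  -- RAW r2
[2] i3  st.MEM  -- no-port MEM/MUL
[3] i4  mulh.MUL  -- no-port MUL/MUL
[4] i5+i6  mulh.MUL;bne.BR  -- pair
[5] i7+i8  sll.ALU;mulh.MUL  -- pair
[6] i9  or.ALU  -- tail

PAIRS = 3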